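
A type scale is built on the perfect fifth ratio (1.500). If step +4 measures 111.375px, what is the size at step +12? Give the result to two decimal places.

Moving from step +4 to step +12 is 8 steps up, so multiply by r⁸.
111.375 × 1.500⁸ = 111.375 × 25.62891 ≈ 2854.419

2854.42px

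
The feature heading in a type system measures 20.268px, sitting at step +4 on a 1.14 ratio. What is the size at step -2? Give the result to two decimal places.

9.23px

20.268 ÷ 1.14⁶ = 20.268 ÷ 2.19497 ≈ 9.234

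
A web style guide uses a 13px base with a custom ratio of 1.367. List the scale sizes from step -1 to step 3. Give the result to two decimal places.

Step -1: 13.0 ÷ 1.367 = 9.51
Step 0: 13px
Step 1: 13.0 × 1.367 = 17.77
Step 2: 13.0 × 1.367² = 24.29
Step 3: 13.0 × 1.367³ = 33.21

9.51px, 13.00px, 17.77px, 24.29px, 33.21px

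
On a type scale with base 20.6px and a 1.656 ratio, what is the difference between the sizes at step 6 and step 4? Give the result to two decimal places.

Step 4: 20.6 × 1.656⁴ = 154.9204px
Step 6: 20.6 × 1.656⁶ = 424.8437px
Difference: 424.8437 − 154.9204 = 269.9233px

269.92px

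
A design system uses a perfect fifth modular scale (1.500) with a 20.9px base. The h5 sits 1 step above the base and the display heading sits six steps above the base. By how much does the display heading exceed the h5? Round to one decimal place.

206.7px

Step 1: 20.9 × 1.500 = 31.350px
Step 6: 20.9 × 1.500⁶ = 238.064px
Difference: 238.064 − 31.350 = 206.714px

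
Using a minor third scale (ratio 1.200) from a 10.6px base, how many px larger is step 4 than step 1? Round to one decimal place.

Step 1: 10.6 × 1.200 = 12.720px
Step 4: 10.6 × 1.200⁴ = 21.980px
Difference: 21.980 − 12.720 = 9.260px

9.3px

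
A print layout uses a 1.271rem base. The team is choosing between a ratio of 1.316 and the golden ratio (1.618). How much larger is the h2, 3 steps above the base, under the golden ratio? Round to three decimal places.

2.487rem

At 1.316: 1.271 × 1.316³ = 2.89676rem
Golden ratio: 1.271 × 1.618³ = 5.38370rem
Difference: 5.38370 − 2.89676 = 2.48694rem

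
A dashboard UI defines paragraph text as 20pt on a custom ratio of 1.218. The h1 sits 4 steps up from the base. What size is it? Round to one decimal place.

44.0pt

Each step on a modular scale multiplies by the ratio, so the size n steps from the base is base × ratioⁿ.
20.0 × 1.218⁴ = 20.0 × 2.20084 ≈ 44.02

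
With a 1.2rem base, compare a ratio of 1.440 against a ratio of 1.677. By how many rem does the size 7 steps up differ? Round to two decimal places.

29.36rem

At 1.440: 1.2 × 1.440⁷ = 15.4070rem
At 1.677: 1.2 × 1.677⁷ = 44.7623rem
Difference: 44.7623 − 15.4070 = 29.3553rem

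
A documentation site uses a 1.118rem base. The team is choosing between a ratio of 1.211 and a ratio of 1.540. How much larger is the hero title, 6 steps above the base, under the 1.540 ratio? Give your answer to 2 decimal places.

11.39rem

At 1.211: 1.118 × 1.211⁶ = 3.5262rem
At 1.540: 1.118 × 1.540⁶ = 14.9130rem
Difference: 14.9130 − 3.5262 = 11.3868rem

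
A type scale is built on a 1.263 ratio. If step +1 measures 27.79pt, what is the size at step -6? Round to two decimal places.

The gap is -6 − (1) = -7 steps, so the factor is 1.263^-7.
27.79 ÷ 1.263⁷ = 27.79 ÷ 5.12653 ≈ 5.421

5.42pt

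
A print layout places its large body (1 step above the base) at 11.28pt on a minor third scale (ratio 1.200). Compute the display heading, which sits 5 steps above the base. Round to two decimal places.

23.39pt

11.28 × 1.200⁴ = 11.28 × 2.07360 ≈ 23.390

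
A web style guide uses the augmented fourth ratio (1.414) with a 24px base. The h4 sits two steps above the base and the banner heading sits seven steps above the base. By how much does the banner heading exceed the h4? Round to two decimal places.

223.26px

Step 2: 24.0 × 1.414² = 47.9855px
Step 7: 24.0 × 1.414⁷ = 271.2421px
Difference: 271.2421 − 47.9855 = 223.2566px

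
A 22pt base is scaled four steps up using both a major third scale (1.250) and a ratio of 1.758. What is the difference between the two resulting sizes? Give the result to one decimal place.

156.4pt

Major third: 22.0 × 1.250⁴ = 53.711pt
At 1.758: 22.0 × 1.758⁴ = 210.135pt
Difference: 210.135 − 53.711 = 156.424pt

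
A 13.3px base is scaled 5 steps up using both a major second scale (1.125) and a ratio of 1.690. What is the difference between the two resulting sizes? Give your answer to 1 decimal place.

Major second: 13.3 × 1.125⁵ = 23.967px
At 1.690: 13.3 × 1.690⁵ = 183.352px
Difference: 183.352 − 23.967 = 159.385px

159.4px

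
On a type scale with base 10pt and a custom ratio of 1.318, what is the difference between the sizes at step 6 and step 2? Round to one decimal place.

35.0pt

Step 2: 10.0 × 1.318² = 17.371pt
Step 6: 10.0 × 1.318⁶ = 52.419pt
Difference: 52.419 − 17.371 = 35.048pt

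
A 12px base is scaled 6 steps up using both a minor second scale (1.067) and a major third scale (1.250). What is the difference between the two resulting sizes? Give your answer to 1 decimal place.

Minor second: 12.0 × 1.067⁶ = 17.708px
Major third: 12.0 × 1.250⁶ = 45.776px
Difference: 45.776 − 17.708 = 28.068px

28.1px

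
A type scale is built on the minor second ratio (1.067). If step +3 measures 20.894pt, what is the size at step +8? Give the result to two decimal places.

28.90pt

The gap is 8 − (3) = 5 steps, so the factor is 1.067^5.
20.894 × 1.067⁵ = 20.894 × 1.38300 ≈ 28.896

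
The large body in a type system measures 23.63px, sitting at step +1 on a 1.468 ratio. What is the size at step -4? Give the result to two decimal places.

Moving from step +1 to step -4 is 5 steps down, so divide by r⁵.
23.63 ÷ 1.468⁵ = 23.63 ÷ 6.81758 ≈ 3.466

3.47px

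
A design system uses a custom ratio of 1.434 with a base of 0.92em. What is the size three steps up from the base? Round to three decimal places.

A modular type scale is a geometric sequence: sizeₙ = base × rⁿ.
0.92 × 1.434³ = 0.92 × 2.94881 ≈ 2.713

2.713em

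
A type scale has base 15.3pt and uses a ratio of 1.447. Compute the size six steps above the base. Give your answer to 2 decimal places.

140.44pt

Every step multiplies by the scale ratio.
15.3 × 1.447⁶ = 15.3 × 9.17933 ≈ 140.44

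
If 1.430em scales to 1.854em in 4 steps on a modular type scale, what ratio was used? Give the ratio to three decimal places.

1.067

r⁴ = 1.854 / 1.430, so r = (1.854/1.430)^(1/4).
r = 1.2965^(1/4) ≈ 1.0671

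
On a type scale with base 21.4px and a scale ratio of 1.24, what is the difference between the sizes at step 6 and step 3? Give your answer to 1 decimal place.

37.0px

Step 3: 21.4 × 1.24³ = 40.802px
Step 6: 21.4 × 1.24⁶ = 77.794px
Difference: 77.794 − 40.802 = 36.992px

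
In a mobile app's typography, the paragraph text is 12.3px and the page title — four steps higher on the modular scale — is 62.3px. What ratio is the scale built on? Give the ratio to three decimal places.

r⁴ = 62.3 / 12.3, so r = (62.3/12.3)^(1/4).
r = 5.0650^(1/4) ≈ 1.5002

1.500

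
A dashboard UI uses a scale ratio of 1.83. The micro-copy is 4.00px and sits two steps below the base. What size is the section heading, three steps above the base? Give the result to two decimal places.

82.09px

The gap is 3 − (-2) = 5 steps, so the factor is 1.83^5.
4.00 × 1.83⁵ = 4.00 × 20.52369 ≈ 82.095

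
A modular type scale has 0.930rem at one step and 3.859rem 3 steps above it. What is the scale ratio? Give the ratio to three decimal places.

The ratio satisfies 0.930 × r³ = 3.859, so r = (3.859 / 0.930)^(1/3).
r = 4.1495^(1/3) ≈ 1.6069

1.607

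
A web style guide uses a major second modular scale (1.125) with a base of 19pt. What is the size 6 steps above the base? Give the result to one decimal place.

A modular type scale is a geometric sequence: sizeₙ = base × rⁿ.
19.0 × 1.125⁶ = 19.0 × 2.02729 ≈ 38.52

38.5pt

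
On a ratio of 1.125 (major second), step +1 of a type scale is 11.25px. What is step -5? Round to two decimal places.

11.25 ÷ 1.125⁶ = 11.25 ÷ 2.02729 ≈ 5.549

5.55px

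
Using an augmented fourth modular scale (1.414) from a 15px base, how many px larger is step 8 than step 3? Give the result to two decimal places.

197.30px

Step 3: 15.0 × 1.414³ = 42.4072px
Step 8: 15.0 × 1.414⁸ = 239.7102px
Difference: 239.7102 − 42.4072 = 197.3030px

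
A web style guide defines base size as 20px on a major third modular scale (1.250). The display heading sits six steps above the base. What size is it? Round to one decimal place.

A modular type scale is a geometric sequence: sizeₙ = base × rⁿ.
20.0 × 1.250⁶ = 20.0 × 3.81470 ≈ 76.29

76.3px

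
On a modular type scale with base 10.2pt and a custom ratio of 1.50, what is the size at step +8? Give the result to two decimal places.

Each step on a modular scale multiplies by the ratio, so the size n steps from the base is base × ratioⁿ.
10.2 × 1.50⁸ = 10.2 × 25.62891 ≈ 261.41

261.41pt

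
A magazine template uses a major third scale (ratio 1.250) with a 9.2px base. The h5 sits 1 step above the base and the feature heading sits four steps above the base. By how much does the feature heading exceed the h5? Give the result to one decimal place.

Step 1: 9.2 × 1.250 = 11.500px
Step 4: 9.2 × 1.250⁴ = 22.461px
Difference: 22.461 − 11.500 = 10.961px

11.0px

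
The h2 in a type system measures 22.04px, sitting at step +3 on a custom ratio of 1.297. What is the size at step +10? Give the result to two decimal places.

The gap is 10 − (3) = 7 steps, so the factor is 1.297^7.
22.04 × 1.297⁷ = 22.04 × 6.17419 ≈ 136.079

136.08px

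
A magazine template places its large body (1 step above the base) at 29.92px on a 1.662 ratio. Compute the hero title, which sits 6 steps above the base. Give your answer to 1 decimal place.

379.4px

29.92 × 1.662⁵ = 29.92 × 12.68105 ≈ 379.417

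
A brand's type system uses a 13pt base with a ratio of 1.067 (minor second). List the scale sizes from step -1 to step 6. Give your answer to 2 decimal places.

12.18pt, 13.00pt, 13.87pt, 14.80pt, 15.79pt, 16.85pt, 17.98pt, 19.18pt

Step -1: 13.0 ÷ 1.067 = 12.18
Step 0: 13pt
Step 1: 13.0 × 1.067 = 13.87
Step 2: 13.0 × 1.067² = 14.80
Step 3: 13.0 × 1.067³ = 15.79
Step 4: 13.0 × 1.067⁴ = 16.85
Step 5: 13.0 × 1.067⁵ = 17.98
Step 6: 13.0 × 1.067⁶ = 19.18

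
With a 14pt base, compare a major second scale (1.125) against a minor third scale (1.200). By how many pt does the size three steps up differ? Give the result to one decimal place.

Major second: 14.0 × 1.125³ = 19.934pt
Minor third: 14.0 × 1.200³ = 24.192pt
Difference: 24.192 − 19.934 = 4.258pt

4.3pt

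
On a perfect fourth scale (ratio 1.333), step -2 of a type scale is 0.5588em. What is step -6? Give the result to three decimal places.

0.5588 ÷ 1.333⁴ = 0.5588 ÷ 3.15733 ≈ 0.177

0.177em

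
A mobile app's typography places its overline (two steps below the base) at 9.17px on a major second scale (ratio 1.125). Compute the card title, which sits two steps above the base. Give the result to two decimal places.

14.69px

The gap is 2 − (-2) = 4 steps, so the factor is 1.125^4.
9.17 × 1.125⁴ = 9.17 × 1.60181 ≈ 14.689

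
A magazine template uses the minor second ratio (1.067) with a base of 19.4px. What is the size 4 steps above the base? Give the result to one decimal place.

25.1px

19.4 × 1.067⁴ = 19.4 × 1.29616 ≈ 25.15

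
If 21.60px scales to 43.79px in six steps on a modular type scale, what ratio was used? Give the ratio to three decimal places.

The ratio satisfies 21.60 × r⁶ = 43.79, so r = (43.79 / 21.60)^(1/6).
r = 2.0273^(1/6) ≈ 1.1250

1.125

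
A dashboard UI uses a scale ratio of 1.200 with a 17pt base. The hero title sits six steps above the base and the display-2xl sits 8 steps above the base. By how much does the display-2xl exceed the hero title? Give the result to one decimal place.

Step 6: 17.0 × 1.200⁶ = 50.762pt
Step 8: 17.0 × 1.200⁸ = 73.097pt
Difference: 73.097 − 50.762 = 22.335pt

22.3pt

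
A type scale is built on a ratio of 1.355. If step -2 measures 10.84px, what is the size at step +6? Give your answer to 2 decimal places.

The gap is 6 − (-2) = 8 steps, so the factor is 1.355^8.
10.84 × 1.355⁸ = 10.84 × 11.36356 ≈ 123.181

123.18px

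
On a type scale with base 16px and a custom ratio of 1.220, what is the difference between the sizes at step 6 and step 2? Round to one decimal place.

28.9px

Step 2: 16.0 × 1.220² = 23.814px
Step 6: 16.0 × 1.220⁶ = 52.757px
Difference: 52.757 − 23.814 = 28.943px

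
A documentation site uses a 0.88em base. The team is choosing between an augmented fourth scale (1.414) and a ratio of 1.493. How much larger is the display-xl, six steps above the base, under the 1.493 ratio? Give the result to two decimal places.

Augmented fourth: 0.88 × 1.414⁶ = 7.0336em
At 1.493: 0.88 × 1.493⁶ = 9.7463em
Difference: 9.7463 − 7.0336 = 2.7127em

2.71em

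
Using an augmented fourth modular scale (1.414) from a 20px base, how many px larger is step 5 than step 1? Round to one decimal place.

Step 1: 20.0 × 1.414 = 28.280px
Step 5: 20.0 × 1.414⁵ = 113.052px
Difference: 113.052 − 28.280 = 84.772px

84.8px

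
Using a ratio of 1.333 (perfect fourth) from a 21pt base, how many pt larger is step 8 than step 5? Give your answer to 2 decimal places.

120.96pt

Step 5: 21.0 × 1.333⁵ = 88.3833pt
Step 8: 21.0 × 1.333⁸ = 209.3440pt
Difference: 209.3440 − 88.3833 = 120.9607pt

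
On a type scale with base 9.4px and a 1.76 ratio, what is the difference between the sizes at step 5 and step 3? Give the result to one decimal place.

107.5px

Step 3: 9.4 × 1.76³ = 51.247px
Step 5: 9.4 × 1.76⁵ = 158.742px
Difference: 158.742 − 51.247 = 107.495px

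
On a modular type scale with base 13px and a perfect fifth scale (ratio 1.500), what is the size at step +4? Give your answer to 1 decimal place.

65.8px

Each step on a modular scale multiplies by the ratio, so the size n steps from the base is base × ratioⁿ.
13.0 × 1.500⁴ = 13.0 × 5.06250 ≈ 65.81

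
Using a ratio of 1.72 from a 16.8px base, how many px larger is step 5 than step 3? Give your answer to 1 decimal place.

Step 3: 16.8 × 1.72³ = 85.486px
Step 5: 16.8 × 1.72⁵ = 252.902px
Difference: 252.902 − 85.486 = 167.416px

167.4px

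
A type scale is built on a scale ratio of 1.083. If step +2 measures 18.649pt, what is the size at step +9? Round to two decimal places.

32.59pt

The gap is 9 − (2) = 7 steps, so the factor is 1.083^7.
18.649 × 1.083⁷ = 18.649 × 1.74743 ≈ 32.588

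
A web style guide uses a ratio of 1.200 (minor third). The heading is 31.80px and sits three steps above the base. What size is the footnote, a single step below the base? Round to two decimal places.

15.34px

The gap is -1 − (3) = -4 steps, so the factor is 1.200^-4.
31.80 ÷ 1.200⁴ = 31.80 ÷ 2.07360 ≈ 15.336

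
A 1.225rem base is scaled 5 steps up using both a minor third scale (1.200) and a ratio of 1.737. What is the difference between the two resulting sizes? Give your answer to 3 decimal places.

16.322rem

Minor third: 1.225 × 1.200⁵ = 3.04819rem
At 1.737: 1.225 × 1.737⁵ = 19.37025rem
Difference: 19.37025 − 3.04819 = 16.32206rem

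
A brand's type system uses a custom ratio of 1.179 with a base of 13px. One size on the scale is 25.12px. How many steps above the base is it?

1.179ⁿ = 25.12 / 13 = 1.9323
n = ln(1.9323) / ln(1.179) = 0.6587 / 0.1647 ≈ 4.00

4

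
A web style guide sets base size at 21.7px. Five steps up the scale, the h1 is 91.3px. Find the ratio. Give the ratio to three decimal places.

r⁵ = 91.3 / 21.7, so r = (91.3/21.7)^(1/5).
r = 4.2074^(1/5) ≈ 1.3329

1.333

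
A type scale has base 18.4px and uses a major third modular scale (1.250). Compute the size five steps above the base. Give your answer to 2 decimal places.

56.15px

18.4 × 1.250⁵ = 18.4 × 3.05176 ≈ 56.15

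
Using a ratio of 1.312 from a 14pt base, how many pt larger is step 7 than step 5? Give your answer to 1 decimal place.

Step 5: 14.0 × 1.312⁵ = 54.425pt
Step 7: 14.0 × 1.312⁷ = 93.684pt
Difference: 93.684 − 54.425 = 39.259pt

39.3pt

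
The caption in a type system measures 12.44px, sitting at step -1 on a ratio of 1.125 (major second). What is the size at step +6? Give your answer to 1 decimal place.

12.44 × 1.125⁷ = 12.44 × 2.28070 ≈ 28.372

28.4px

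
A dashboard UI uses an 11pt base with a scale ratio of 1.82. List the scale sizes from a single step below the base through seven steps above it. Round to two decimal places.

Step -1: 11.0 ÷ 1.82 = 6.04
Step 0: 11pt
Step 1: 11.0 × 1.82 = 20.02
Step 2: 11.0 × 1.82² = 36.44
Step 3: 11.0 × 1.82³ = 66.31
Step 4: 11.0 × 1.82⁴ = 120.69
Step 5: 11.0 × 1.82⁵ = 219.66
Step 6: 11.0 × 1.82⁶ = 399.78
Step 7: 11.0 × 1.82⁷ = 727.60

6.04pt, 11.00pt, 20.02pt, 36.44pt, 66.31pt, 120.69pt, 219.66pt, 399.78pt, 727.60pt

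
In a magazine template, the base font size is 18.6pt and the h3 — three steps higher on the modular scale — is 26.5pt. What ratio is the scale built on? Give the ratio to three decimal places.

1.125

r³ = 26.5 / 18.6, so r = (26.5/18.6)^(1/3).
r = 1.4247^(1/3) ≈ 1.1252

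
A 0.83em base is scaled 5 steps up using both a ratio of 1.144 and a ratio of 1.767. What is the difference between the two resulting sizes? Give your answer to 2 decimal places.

At 1.144: 0.83 × 1.144⁵ = 1.6263em
At 1.767: 0.83 × 1.767⁵ = 14.2975em
Difference: 14.2975 − 1.6263 = 12.6712em

12.67em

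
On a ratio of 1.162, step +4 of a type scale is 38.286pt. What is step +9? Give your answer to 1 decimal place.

38.286 × 1.162⁵ = 38.286 × 2.11851 ≈ 81.109

81.1pt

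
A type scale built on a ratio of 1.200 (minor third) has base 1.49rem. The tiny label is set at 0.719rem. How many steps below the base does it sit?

1.200ⁿ = 1.49 / 0.719 = 2.0723
n = ln(2.0723) / ln(1.200) = 0.7287 / 0.1823 ≈ 4.00

4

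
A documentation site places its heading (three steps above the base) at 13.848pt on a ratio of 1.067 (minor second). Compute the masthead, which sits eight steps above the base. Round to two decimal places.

19.15pt

The gap is 8 − (3) = 5 steps, so the factor is 1.067^5.
13.848 × 1.067⁵ = 13.848 × 1.38300 ≈ 19.152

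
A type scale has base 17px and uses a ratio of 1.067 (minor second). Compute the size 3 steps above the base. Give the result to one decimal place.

17.0 × 1.067³ = 17.0 × 1.21477 ≈ 20.65

20.7px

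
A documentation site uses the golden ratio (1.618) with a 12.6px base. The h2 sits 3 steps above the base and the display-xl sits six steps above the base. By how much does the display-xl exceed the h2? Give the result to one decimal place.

172.7px

Step 3: 12.6 × 1.618³ = 53.371px
Step 6: 12.6 × 1.618⁶ = 226.069px
Difference: 226.069 − 53.371 = 172.698px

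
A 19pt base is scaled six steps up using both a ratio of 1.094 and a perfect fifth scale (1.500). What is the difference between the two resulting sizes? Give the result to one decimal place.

183.8pt

At 1.094: 19.0 × 1.094⁶ = 32.573pt
Perfect fifth: 19.0 × 1.500⁶ = 216.422pt
Difference: 216.422 − 32.573 = 183.849pt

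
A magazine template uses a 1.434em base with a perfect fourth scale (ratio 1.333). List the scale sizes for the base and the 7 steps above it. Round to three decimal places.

1.434em, 1.912em, 2.548em, 3.397em, 4.528em, 6.035em, 8.045em, 10.724em

Step 0: 1.434em
Step 1: 1.434 × 1.333 = 1.912
Step 2: 1.434 × 1.333² = 2.548
Step 3: 1.434 × 1.333³ = 3.397
Step 4: 1.434 × 1.333⁴ = 4.528
Step 5: 1.434 × 1.333⁵ = 6.035
Step 6: 1.434 × 1.333⁶ = 8.045
Step 7: 1.434 × 1.333⁷ = 10.724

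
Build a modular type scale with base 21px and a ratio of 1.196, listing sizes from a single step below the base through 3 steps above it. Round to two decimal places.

17.56px, 21.00px, 25.12px, 30.04px, 35.93px

Step -1: 21.0 ÷ 1.196 = 17.56
Step 0: 21px
Step 1: 21.0 × 1.196 = 25.12
Step 2: 21.0 × 1.196² = 30.04
Step 3: 21.0 × 1.196³ = 35.93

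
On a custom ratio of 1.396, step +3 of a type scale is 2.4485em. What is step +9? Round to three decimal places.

2.4485 × 1.396⁶ = 2.4485 × 7.40138 ≈ 18.122

18.122em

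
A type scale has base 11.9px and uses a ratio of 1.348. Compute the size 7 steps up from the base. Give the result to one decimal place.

A modular type scale is a geometric sequence: sizeₙ = base × rⁿ.
11.9 × 1.348⁷ = 11.9 × 8.08778 ≈ 96.24

96.2px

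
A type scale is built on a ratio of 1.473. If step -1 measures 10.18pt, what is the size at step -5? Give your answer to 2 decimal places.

2.16pt

10.18 ÷ 1.473⁴ = 10.18 ÷ 4.70772 ≈ 2.162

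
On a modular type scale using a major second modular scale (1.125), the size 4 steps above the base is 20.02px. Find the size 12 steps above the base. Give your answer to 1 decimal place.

20.02 × 1.125⁸ = 20.02 × 2.56578 ≈ 51.367

51.4px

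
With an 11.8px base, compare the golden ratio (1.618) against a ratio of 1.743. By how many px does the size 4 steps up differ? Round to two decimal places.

28.04px

Golden ratio: 11.8 × 1.618⁴ = 80.8716px
At 1.743: 11.8 × 1.743⁴ = 108.9110px
Difference: 108.9110 − 80.8716 = 28.0394px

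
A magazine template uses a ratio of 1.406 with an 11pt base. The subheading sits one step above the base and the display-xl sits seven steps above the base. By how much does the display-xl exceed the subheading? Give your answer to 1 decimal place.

104.0pt

Step 1: 11.0 × 1.406 = 15.466pt
Step 7: 11.0 × 1.406⁷ = 119.479pt
Difference: 119.479 − 15.466 = 104.013pt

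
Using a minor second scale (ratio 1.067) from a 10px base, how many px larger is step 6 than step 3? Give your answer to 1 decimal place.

Step 3: 10.0 × 1.067³ = 12.148px
Step 6: 10.0 × 1.067⁶ = 14.757px
Difference: 14.757 − 12.148 = 2.609px

2.6px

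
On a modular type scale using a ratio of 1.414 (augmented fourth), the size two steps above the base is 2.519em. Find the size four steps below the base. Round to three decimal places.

0.315em

2.519 ÷ 1.414⁶ = 2.519 ÷ 7.99275 ≈ 0.315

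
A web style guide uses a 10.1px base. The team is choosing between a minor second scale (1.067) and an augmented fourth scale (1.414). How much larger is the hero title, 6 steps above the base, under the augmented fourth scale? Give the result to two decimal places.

Minor second: 10.1 × 1.067⁶ = 14.9042px
Augmented fourth: 10.1 × 1.414⁶ = 80.7268px
Difference: 80.7268 − 14.9042 = 65.8226px

65.82px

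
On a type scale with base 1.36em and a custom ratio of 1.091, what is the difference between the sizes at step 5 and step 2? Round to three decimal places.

Step 2: 1.36 × 1.091² = 1.61878em
Step 5: 1.36 × 1.091⁵ = 2.10214em
Difference: 2.10214 − 1.61878 = 0.48336em

0.483em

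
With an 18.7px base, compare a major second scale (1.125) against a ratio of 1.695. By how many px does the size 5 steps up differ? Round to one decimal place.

Major second: 18.7 × 1.125⁵ = 33.698px
At 1.695: 18.7 × 1.695⁵ = 261.632px
Difference: 261.632 − 33.698 = 227.934px

227.9px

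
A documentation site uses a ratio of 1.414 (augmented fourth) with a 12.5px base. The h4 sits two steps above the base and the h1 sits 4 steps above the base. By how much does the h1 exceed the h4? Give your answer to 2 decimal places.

24.98px

Step 2: 12.5 × 1.414² = 24.9924px
Step 4: 12.5 × 1.414⁴ = 49.9698px
Difference: 49.9698 − 24.9924 = 24.9774px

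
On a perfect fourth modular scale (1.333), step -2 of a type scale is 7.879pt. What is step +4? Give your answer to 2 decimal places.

44.20pt

7.879 × 1.333⁶ = 7.879 × 5.61023 ≈ 44.203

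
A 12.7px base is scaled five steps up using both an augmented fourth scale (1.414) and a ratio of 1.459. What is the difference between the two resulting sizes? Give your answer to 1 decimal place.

12.2px

Augmented fourth: 12.7 × 1.414⁵ = 71.788px
At 1.459: 12.7 × 1.459⁵ = 83.961px
Difference: 83.961 − 71.788 = 12.173px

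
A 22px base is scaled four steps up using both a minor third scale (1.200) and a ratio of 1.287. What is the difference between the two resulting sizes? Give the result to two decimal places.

Minor third: 22.0 × 1.200⁴ = 45.6192px
At 1.287: 22.0 × 1.287⁴ = 60.3583px
Difference: 60.3583 − 45.6192 = 14.7391px

14.74px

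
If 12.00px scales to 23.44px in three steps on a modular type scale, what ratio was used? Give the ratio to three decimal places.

The ratio satisfies 12.00 × r³ = 23.44, so r = (23.44 / 12.00)^(1/3).
r = 1.9533^(1/3) ≈ 1.2500

1.250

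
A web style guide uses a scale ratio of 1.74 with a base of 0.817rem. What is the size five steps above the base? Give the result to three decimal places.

13.031rem

0.817 × 1.74⁵ = 0.817 × 15.94947 ≈ 13.031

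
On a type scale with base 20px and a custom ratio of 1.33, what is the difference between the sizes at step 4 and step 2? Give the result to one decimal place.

Step 2: 20.0 × 1.33² = 35.378px
Step 4: 20.0 × 1.33⁴ = 62.580px
Difference: 62.580 − 35.378 = 27.202px

27.2px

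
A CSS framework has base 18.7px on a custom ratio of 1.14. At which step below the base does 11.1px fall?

1.14ⁿ = 18.7 / 11.1 = 1.6847
n = ln(1.6847) / ln(1.14) = 0.5216 / 0.1310 ≈ 3.98

4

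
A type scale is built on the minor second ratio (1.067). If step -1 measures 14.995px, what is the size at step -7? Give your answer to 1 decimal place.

10.2px

The gap is -7 − (-1) = -6 steps, so the factor is 1.067^-6.
14.995 ÷ 1.067⁶ = 14.995 ÷ 1.47566 ≈ 10.162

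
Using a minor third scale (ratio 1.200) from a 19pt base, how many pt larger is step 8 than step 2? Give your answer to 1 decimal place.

Step 2: 19.0 × 1.200² = 27.360pt
Step 8: 19.0 × 1.200⁸ = 81.697pt
Difference: 81.697 − 27.360 = 54.337pt

54.3pt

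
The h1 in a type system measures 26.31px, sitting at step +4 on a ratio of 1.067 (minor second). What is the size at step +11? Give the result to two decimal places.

26.31 × 1.067⁷ = 26.31 × 1.57453 ≈ 41.426

41.43px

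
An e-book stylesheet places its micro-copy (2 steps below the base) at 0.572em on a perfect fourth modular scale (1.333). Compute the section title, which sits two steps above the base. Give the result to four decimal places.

0.572 × 1.333⁴ = 0.572 × 3.15733 ≈ 1.8060

1.8060em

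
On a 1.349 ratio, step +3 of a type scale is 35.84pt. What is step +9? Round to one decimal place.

The gap is 9 − (3) = 6 steps, so the factor is 1.349^6.
35.84 × 1.349⁶ = 35.84 × 6.02659 ≈ 215.993

216.0pt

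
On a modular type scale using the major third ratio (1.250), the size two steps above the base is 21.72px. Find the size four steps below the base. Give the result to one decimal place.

5.7px

The gap is -4 − (2) = -6 steps, so the factor is 1.250^-6.
21.72 ÷ 1.250⁶ = 21.72 ÷ 3.81470 ≈ 5.694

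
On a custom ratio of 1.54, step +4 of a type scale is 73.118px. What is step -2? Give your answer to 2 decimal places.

The gap is -2 − (4) = -6 steps, so the factor is 1.54^-6.
73.118 ÷ 1.54⁶ = 73.118 ÷ 13.33903 ≈ 5.482

5.48px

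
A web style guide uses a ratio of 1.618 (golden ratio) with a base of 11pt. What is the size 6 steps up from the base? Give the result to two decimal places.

197.36pt

11.0 × 1.618⁶ = 11.0 × 17.94201 ≈ 197.36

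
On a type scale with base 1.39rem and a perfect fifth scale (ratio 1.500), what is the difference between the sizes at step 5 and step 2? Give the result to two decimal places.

Step 2: 1.39 × 1.500² = 3.1275rem
Step 5: 1.39 × 1.500⁵ = 10.5553rem
Difference: 10.5553 − 3.1275 = 7.4278rem

7.43rem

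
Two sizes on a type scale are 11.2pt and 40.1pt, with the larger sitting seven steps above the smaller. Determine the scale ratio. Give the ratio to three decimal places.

The ratio satisfies 11.2 × r⁷ = 40.1, so r = (40.1 / 11.2)^(1/7).
r = 3.5804^(1/7) ≈ 1.1999

1.200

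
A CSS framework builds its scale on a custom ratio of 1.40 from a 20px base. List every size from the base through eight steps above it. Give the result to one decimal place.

20.0px, 28.0px, 39.2px, 54.9px, 76.8px, 107.6px, 150.6px, 210.8px, 295.2px

Step 0: 20px
Step 1: 20.0 × 1.40 = 28.0
Step 2: 20.0 × 1.40² = 39.2
Step 3: 20.0 × 1.40³ = 54.9
Step 4: 20.0 × 1.40⁴ = 76.8
Step 5: 20.0 × 1.40⁵ = 107.6
Step 6: 20.0 × 1.40⁶ = 150.6
Step 7: 20.0 × 1.40⁷ = 210.8
Step 8: 20.0 × 1.40⁸ = 295.2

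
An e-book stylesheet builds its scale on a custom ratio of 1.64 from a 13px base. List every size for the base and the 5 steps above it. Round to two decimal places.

13.00px, 21.32px, 34.96px, 57.34px, 94.04px, 154.23px

Step 0: 13px
Step 1: 13.0 × 1.64 = 21.32
Step 2: 13.0 × 1.64² = 34.96
Step 3: 13.0 × 1.64³ = 57.34
Step 4: 13.0 × 1.64⁴ = 94.04
Step 5: 13.0 × 1.64⁵ = 154.23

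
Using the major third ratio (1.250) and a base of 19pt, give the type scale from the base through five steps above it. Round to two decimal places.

19.00pt, 23.75pt, 29.69pt, 37.11pt, 46.39pt, 57.98pt

Step 0: 19pt
Step 1: 19.0 × 1.250 = 23.75
Step 2: 19.0 × 1.250² = 29.69
Step 3: 19.0 × 1.250³ = 37.11
Step 4: 19.0 × 1.250⁴ = 46.39
Step 5: 19.0 × 1.250⁵ = 57.98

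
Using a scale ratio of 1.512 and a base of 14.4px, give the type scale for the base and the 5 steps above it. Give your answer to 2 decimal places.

Step 0: 14.4px
Step 1: 14.4 × 1.512 = 21.77
Step 2: 14.4 × 1.512² = 32.92
Step 3: 14.4 × 1.512³ = 49.78
Step 4: 14.4 × 1.512⁴ = 75.26
Step 5: 14.4 × 1.512⁵ = 113.79

14.40px, 21.77px, 32.92px, 49.78px, 75.26px, 113.79px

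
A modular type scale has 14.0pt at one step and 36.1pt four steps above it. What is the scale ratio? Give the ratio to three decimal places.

1.267

The ratio satisfies 14.0 × r⁴ = 36.1, so r = (36.1 / 14.0)^(1/4).
r = 2.5786^(1/4) ≈ 1.2672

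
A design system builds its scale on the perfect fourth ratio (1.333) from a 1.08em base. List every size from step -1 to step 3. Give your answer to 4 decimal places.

Step -1: 1.08 ÷ 1.333 = 0.8102
Step 0: 1.08em
Step 1: 1.08 × 1.333 = 1.4396
Step 2: 1.08 × 1.333² = 1.9190
Step 3: 1.08 × 1.333³ = 2.5581

0.8102em, 1.0800em, 1.4396em, 1.9190em, 2.5581em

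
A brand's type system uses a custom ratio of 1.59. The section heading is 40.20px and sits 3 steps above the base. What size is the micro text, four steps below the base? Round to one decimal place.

40.20 ÷ 1.59⁷ = 40.20 ÷ 25.69093 ≈ 1.565

1.6px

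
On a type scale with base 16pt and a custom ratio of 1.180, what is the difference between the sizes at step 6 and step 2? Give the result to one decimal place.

20.9pt

Step 2: 16.0 × 1.180² = 22.278pt
Step 6: 16.0 × 1.180⁶ = 43.193pt
Difference: 43.193 − 22.278 = 20.915pt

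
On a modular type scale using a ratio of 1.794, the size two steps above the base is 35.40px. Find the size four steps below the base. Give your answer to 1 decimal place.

1.1px

The gap is -4 − (2) = -6 steps, so the factor is 1.794^-6.
35.40 ÷ 1.794⁶ = 35.40 ÷ 33.33762 ≈ 1.062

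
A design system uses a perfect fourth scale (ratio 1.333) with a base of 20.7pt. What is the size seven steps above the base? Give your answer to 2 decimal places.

20.7 × 1.333⁷ = 20.7 × 7.47844 ≈ 154.80

154.80pt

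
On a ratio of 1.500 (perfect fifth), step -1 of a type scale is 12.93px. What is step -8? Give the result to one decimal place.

The gap is -8 − (-1) = -7 steps, so the factor is 1.500^-7.
12.93 ÷ 1.500⁷ = 12.93 ÷ 17.08594 ≈ 0.757

0.8px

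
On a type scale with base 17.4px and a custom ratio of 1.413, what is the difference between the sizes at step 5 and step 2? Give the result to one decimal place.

Step 2: 17.4 × 1.413² = 34.740px
Step 5: 17.4 × 1.413⁵ = 98.008px
Difference: 98.008 − 34.740 = 63.268px

63.3px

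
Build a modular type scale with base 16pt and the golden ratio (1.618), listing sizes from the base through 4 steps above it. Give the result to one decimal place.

16.0pt, 25.9pt, 41.9pt, 67.8pt, 109.7pt

Step 0: 16pt
Step 1: 16.0 × 1.618 = 25.9
Step 2: 16.0 × 1.618² = 41.9
Step 3: 16.0 × 1.618³ = 67.8
Step 4: 16.0 × 1.618⁴ = 109.7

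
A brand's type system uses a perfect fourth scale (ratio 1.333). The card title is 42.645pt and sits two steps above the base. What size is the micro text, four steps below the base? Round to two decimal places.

7.60pt

42.645 ÷ 1.333⁶ = 42.645 ÷ 5.61023 ≈ 7.601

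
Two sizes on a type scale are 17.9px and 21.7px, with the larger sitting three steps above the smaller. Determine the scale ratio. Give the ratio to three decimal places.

The ratio satisfies 17.9 × r³ = 21.7, so r = (21.7 / 17.9)^(1/3).
r = 1.2123^(1/3) ≈ 1.0663

1.066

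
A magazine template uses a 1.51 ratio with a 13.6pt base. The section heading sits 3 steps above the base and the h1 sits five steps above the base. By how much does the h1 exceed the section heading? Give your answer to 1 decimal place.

Step 3: 13.6 × 1.51³ = 46.824pt
Step 5: 13.6 × 1.51⁵ = 106.764pt
Difference: 106.764 − 46.824 = 59.940pt

59.9pt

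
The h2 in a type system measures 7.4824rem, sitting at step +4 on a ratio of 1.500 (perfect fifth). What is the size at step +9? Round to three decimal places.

7.4824 × 1.500⁵ = 7.4824 × 7.59375 ≈ 56.819

56.819rem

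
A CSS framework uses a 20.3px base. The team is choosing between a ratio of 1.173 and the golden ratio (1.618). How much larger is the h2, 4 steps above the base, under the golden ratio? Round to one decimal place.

100.7px

At 1.173: 20.3 × 1.173⁴ = 38.432px
Golden ratio: 20.3 × 1.618⁴ = 139.127px
Difference: 139.127 − 38.432 = 100.695px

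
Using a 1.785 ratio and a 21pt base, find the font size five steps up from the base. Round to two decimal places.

380.55pt

21.0 × 1.785⁵ = 21.0 × 18.12137 ≈ 380.55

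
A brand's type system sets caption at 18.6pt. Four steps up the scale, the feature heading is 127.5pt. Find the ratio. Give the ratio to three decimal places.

1.618

r⁴ = 127.5 / 18.6, so r = (127.5/18.6)^(1/4).
r = 6.8548^(1/4) ≈ 1.6181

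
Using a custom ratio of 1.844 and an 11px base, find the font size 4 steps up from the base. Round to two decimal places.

A modular type scale is a geometric sequence: sizeₙ = base × rⁿ.
11.0 × 1.844⁴ = 11.0 × 11.56228 ≈ 127.19

127.19px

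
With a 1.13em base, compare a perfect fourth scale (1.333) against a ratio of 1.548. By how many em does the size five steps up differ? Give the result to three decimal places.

Perfect fourth: 1.13 × 1.333⁵ = 4.75586em
At 1.548: 1.13 × 1.548⁵ = 10.04461em
Difference: 10.04461 − 4.75586 = 5.28875em

5.289em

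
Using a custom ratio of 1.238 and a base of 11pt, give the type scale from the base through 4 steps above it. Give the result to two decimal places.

Step 0: 11pt
Step 1: 11.0 × 1.238 = 13.62
Step 2: 11.0 × 1.238² = 16.86
Step 3: 11.0 × 1.238³ = 20.87
Step 4: 11.0 × 1.238⁴ = 25.84

11.00pt, 13.62pt, 16.86pt, 20.87pt, 25.84pt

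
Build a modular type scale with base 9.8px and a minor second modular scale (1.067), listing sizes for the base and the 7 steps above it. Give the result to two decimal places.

Step 0: 9.8px
Step 1: 9.8 × 1.067 = 10.46
Step 2: 9.8 × 1.067² = 11.16
Step 3: 9.8 × 1.067³ = 11.90
Step 4: 9.8 × 1.067⁴ = 12.70
Step 5: 9.8 × 1.067⁵ = 13.55
Step 6: 9.8 × 1.067⁶ = 14.46
Step 7: 9.8 × 1.067⁷ = 15.43

9.80px, 10.46px, 11.16px, 11.90px, 12.70px, 13.55px, 14.46px, 15.43px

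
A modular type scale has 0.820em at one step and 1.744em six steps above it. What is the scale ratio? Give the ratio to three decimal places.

1.134

r⁶ = 1.744 / 0.820, so r = (1.744/0.820)^(1/6).
r = 2.1268^(1/6) ≈ 1.1340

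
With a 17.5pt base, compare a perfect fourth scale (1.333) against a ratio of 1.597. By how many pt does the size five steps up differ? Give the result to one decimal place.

108.1pt

Perfect fourth: 17.5 × 1.333⁵ = 73.653pt
At 1.597: 17.5 × 1.597⁵ = 181.787pt
Difference: 181.787 − 73.653 = 108.134pt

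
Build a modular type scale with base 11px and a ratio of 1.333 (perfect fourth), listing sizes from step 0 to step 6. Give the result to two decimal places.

11.00px, 14.66px, 19.55px, 26.05px, 34.73px, 46.30px, 61.71px

Step 0: 11px
Step 1: 11.0 × 1.333 = 14.66
Step 2: 11.0 × 1.333² = 19.55
Step 3: 11.0 × 1.333³ = 26.05
Step 4: 11.0 × 1.333⁴ = 34.73
Step 5: 11.0 × 1.333⁵ = 46.30
Step 6: 11.0 × 1.333⁶ = 61.71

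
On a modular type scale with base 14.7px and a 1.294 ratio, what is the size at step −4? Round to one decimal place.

5.2px

14.7 ÷ 1.294⁴ = 14.7 ÷ 2.80374 ≈ 5.24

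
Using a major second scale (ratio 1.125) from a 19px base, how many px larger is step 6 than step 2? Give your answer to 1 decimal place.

Step 2: 19.0 × 1.125² = 24.047px
Step 6: 19.0 × 1.125⁶ = 38.518px
Difference: 38.518 − 24.047 = 14.471px

14.5px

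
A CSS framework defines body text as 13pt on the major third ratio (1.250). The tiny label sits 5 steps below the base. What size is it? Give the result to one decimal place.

13.0 ÷ 1.250⁵ = 13.0 ÷ 3.05176 ≈ 4.26

4.3pt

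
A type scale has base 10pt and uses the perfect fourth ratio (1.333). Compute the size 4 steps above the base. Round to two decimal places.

31.57pt

A modular type scale is a geometric sequence: sizeₙ = base × rⁿ.
10.0 × 1.333⁴ = 10.0 × 3.15733 ≈ 31.57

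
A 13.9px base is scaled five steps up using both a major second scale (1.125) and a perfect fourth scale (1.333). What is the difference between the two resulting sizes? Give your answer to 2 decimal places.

Major second: 13.9 × 1.125⁵ = 25.0483px
Perfect fourth: 13.9 × 1.333⁵ = 58.5013px
Difference: 58.5013 − 25.0483 = 33.4530px

33.45px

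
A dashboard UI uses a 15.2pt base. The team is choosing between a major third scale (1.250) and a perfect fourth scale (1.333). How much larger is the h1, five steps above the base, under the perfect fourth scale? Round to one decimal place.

Major third: 15.2 × 1.250⁵ = 46.387pt
Perfect fourth: 15.2 × 1.333⁵ = 63.973pt
Difference: 63.973 − 46.387 = 17.586pt

17.6pt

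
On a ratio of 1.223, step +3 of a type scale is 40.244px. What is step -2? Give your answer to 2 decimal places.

14.71px

Moving from step +3 to step -2 is 5 steps down, so divide by r⁵.
40.244 ÷ 1.223⁵ = 40.244 ÷ 2.73610 ≈ 14.709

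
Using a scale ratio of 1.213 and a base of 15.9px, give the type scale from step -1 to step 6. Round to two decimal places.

Step -1: 15.9 ÷ 1.213 = 13.11
Step 0: 15.9px
Step 1: 15.9 × 1.213 = 19.29
Step 2: 15.9 × 1.213² = 23.39
Step 3: 15.9 × 1.213³ = 28.38
Step 4: 15.9 × 1.213⁴ = 34.42
Step 5: 15.9 × 1.213⁵ = 41.75
Step 6: 15.9 × 1.213⁶ = 50.65

13.11px, 15.90px, 19.29px, 23.39px, 28.38px, 34.42px, 41.75px, 50.65px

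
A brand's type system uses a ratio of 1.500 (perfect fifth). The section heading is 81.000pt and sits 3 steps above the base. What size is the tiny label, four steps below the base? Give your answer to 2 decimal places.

4.74pt

81.000 ÷ 1.500⁷ = 81.000 ÷ 17.08594 ≈ 4.741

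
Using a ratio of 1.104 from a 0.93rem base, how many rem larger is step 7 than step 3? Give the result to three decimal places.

0.608rem

Step 3: 0.93 × 1.104³ = 1.25138rem
Step 7: 0.93 × 1.104⁷ = 1.85894rem
Difference: 1.85894 − 1.25138 = 0.60756rem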